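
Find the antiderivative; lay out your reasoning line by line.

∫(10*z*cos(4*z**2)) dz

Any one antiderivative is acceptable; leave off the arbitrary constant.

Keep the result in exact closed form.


Step 1. Substitute u = z**2, turning ∫(10*z*cos(4*z**2)) dz into ∫(5*cos(4*u)) du: now ∫(5*cos(4*u)) du.
Step 2. Evaluate the standard form: now 5*sin(4*u)/4.
Step 3. Substitute back u = z**2: now 5*sin(4*z**2)/4.
Answer: 5*sin(4*z**2)/4.


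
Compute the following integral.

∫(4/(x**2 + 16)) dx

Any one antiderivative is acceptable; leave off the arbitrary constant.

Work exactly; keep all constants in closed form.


Answer: atan(x/4).


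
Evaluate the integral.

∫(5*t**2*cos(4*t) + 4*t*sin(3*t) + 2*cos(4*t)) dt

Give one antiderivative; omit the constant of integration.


Answer: 5*t**2*sin(4*t)/4 - 4*t*cos(3*t)/3 + 5*t*cos(4*t)/8 + 4*sin(3*t)/9 + 11*sin(4*t)/32.


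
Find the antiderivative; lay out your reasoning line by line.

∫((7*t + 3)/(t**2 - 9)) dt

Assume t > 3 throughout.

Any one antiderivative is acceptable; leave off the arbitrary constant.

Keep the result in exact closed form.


Step 1. Decompose ∫((7*t + 3)/(t**2 - 9)) dt by partial fractions, (7*t + 3)/(t**2 - 9) = 3/(t + 3) + 4/(t - 3): now ∫(4/(t - 3)) dt + ∫(3/(t + 3)) dt.
Step 2. Evaluate the standard form [assuming t > -3]: now 3*log(t + 3) + ∫(4/(t - 3)) dt.
Step 3. Evaluate the standard form [assuming t > 3]: now 4*log(t - 3) + 3*log(t + 3).
Answer: 4*log(t - 3) + 3*log(t + 3).


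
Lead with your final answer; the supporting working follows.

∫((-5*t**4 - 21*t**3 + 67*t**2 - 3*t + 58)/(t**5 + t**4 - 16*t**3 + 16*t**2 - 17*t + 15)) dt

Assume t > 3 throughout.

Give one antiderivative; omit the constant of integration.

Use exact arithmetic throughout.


The answer is -2*log(t - 3) - 4*log(t - 1) + log(t + 5) - atan(t).
Step 1. Decompose ∫((-5*t**4 - 21*t**3 + 67*t**2 - 3*t + 58)/(t**5 + t**4 - 16*t**3 + 16*t**2 - 17*t + 15)) dt by partial fractions, (-5*t**4 - 21*t**3 + 67*t**2 - 3*t + 58)/(t**5 + t**4 - 16*t**3 + 16*t**2 - 17*t + 15) = -1/(t**2 + 1) + 1/(t + 5) - 4/(t - 1) - 2/(t - 3): now ∫(-2/(t - 3)) dt + ∫(-4/(t - 1)) dt + ∫(1/(t + 5)) dt + ∫(-1/(t**2 + 1)) dt.
Step 2. Evaluate the standard form [assuming t > 3]: now -2*log(t - 3) + ∫(-4/(t - 1)) dt + ∫(1/(t + 5)) dt + ∫(-1/(t**2 + 1)) dt.
Step 3. Evaluate the standard form [assuming t > 1]: now -2*log(t - 3) - 4*log(t - 1) + ∫(1/(t + 5)) dt + ∫(-1/(t**2 + 1)) dt.
Step 4. Evaluate the standard form [assuming t > -5]: now -2*log(t - 3) - 4*log(t - 1) + log(t + 5) + ∫(-1/(t**2 + 1)) dt.
Step 5. Evaluate the standard form: now -2*log(t - 3) - 4*log(t - 1) + log(t + 5) - atan(t).
Answer: -2*log(t - 3) - 4*log(t - 1) + log(t + 5) - atan(t).


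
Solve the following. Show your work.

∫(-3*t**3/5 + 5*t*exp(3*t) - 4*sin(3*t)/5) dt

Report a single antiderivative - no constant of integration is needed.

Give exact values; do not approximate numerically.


Step 1. Rewrite: now ∫(-3*t**3/5) dt + ∫(5*t*exp(3*t)) dt + ∫(-4*sin(3*t)/5) dt.
Step 2. Evaluate the standard form: now 4*cos(3*t)/15 + ∫(-3*t**3/5) dt + ∫(5*t*exp(3*t)) dt.
Step 3. Integrate ∫(5*t*exp(3*t)) dt by parts with u = t, dv = (5*exp(3*t)) dt, so v = 5*exp(3*t)/3: now 5*t*exp(3*t)/3 + 4*cos(3*t)/15 + ∫(-3*t**3/5) dt + ∫(-5*exp(3*t)/3) dt.
Step 4. Evaluate the standard form: now 5*t*exp(3*t)/3 - 5*exp(3*t)/9 + 4*cos(3*t)/15 + ∫(-3*t**3/5) dt.
Step 5. Evaluate the standard form: now -3*t**4/20 + 5*t*exp(3*t)/3 - 5*exp(3*t)/9 + 4*cos(3*t)/15.
Answer: -3*t**4/20 + 5*t*exp(3*t)/3 - 5*exp(3*t)/9 + 4*cos(3*t)/15.


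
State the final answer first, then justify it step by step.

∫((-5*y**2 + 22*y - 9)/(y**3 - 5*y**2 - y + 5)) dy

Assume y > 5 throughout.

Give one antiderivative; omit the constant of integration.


The answer is -log(y - 5) - log(y - 1) - 3*log(y + 1).
Step 1. Decompose ∫((-5*y**2 + 22*y - 9)/(y**3 - 5*y**2 - y + 5)) dy by partial fractions, (-5*y**2 + 22*y - 9)/(y**3 - 5*y**2 - y + 5) = -3/(y + 1) - 1/(y - 1) - 1/(y - 5): now ∫(-1/(y - 5)) dy + ∫(-1/(y - 1)) dy + ∫(-3/(y + 1)) dy.
Step 2. Evaluate the standard form [assuming y > 5]: now -log(y - 5) + ∫(-1/(y - 1)) dy + ∫(-3/(y + 1)) dy.
Step 3. Evaluate the standard form [assuming y > -1]: now -log(y - 5) - 3*log(y + 1) + ∫(-1/(y - 1)) dy.
Step 4. Evaluate the standard form [assuming y > 1]: now -log(y - 5) - log(y - 1) - 3*log(y + 1).
Answer: -log(y - 5) - log(y - 1) - 3*log(y + 1).


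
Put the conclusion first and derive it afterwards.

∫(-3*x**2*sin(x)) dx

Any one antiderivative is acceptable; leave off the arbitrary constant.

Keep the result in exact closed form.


The answer is 3*x**2*cos(x) - 6*x*sin(x) - 6*cos(x).
Step 1. Integrate ∫(-3*x**2*sin(x)) dx by parts with u = x**2, dv = (-3*sin(x)) dx, so v = 3*cos(x): now 3*x**2*cos(x) + ∫(-6*x*cos(x)) dx.
Step 2. Integrate ∫(-6*x*cos(x)) dx by parts with u = x, dv = (-6*cos(x)) dx, so v = -6*sin(x): now 3*x**2*cos(x) - 6*x*sin(x) + ∫(6*sin(x)) dx.
Step 3. Evaluate the standard form: now 3*x**2*cos(x) - 6*x*sin(x) - 6*cos(x).
Answer: 3*x**2*cos(x) - 6*x*sin(x) - 6*cos(x).


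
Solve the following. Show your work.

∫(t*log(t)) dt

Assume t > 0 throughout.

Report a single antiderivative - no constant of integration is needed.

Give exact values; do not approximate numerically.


Step 1. Integrate ∫(t*log(t)) dt by parts with u = log(t), dv = (t) dt, so v = t**2/2 [assuming t > 0]: now t**2*log(t)/2 + ∫(-t/2) dt.
Step 2. Evaluate the standard form: now t**2*log(t)/2 - t**2/4.
Answer: t**2*log(t)/2 - t**2/4.


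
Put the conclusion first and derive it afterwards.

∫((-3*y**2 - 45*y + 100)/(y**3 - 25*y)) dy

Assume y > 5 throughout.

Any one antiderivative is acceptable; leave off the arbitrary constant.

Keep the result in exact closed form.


The answer is -4*log(y) - 4*log(y - 5) + 5*log(y + 5).
Step 1. Decompose ∫((-3*y**2 - 45*y + 100)/(y**3 - 25*y)) dy by partial fractions, (-3*y**2 - 45*y + 100)/(y**3 - 25*y) = 5/(y + 5) - 4/(y - 5) - 4/y: now ∫(-4/y) dy + ∫(-4/(y - 5)) dy + ∫(5/(y + 5)) dy.
Step 2. Evaluate the standard form [assuming y > 0]: now -4*log(y) + ∫(-4/(y - 5)) dy + ∫(5/(y + 5)) dy.
Step 3. Evaluate the standard form [assuming y > 5]: now -4*log(y) - 4*log(y - 5) + ∫(5/(y + 5)) dy.
Step 4. Evaluate the standard form [assuming y > -5]: now -4*log(y) - 4*log(y - 5) + 5*log(y + 5).
Answer: -4*log(y) - 4*log(y - 5) + 5*log(y + 5).


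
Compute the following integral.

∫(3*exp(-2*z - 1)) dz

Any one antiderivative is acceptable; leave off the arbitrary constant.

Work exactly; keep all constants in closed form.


Answer: -3*exp(-2*z - 1)/2.


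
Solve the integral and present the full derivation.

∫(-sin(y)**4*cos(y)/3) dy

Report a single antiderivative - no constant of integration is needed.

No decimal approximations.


Step 1. Substitute u = sin(y), turning ∫(-sin(y)**4*cos(y)/3) dy into ∫(-u**4/3) du: now ∫(-u**4/3) du.
Step 2. Evaluate the standard form: now -u**5/15.
Step 3. Substitute back u = sin(y): now -sin(y)**5/15.
Answer: -sin(y)**5/15.


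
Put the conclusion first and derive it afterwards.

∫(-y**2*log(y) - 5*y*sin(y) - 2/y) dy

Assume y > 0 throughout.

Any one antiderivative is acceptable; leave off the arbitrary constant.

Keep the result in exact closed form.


The answer is -y**3*log(y)/3 + y**3/9 + 5*y*cos(y) - 2*log(y) - 5*sin(y).
Step 1. Rewrite: now ∫(-2/y) dy + ∫(-5*y*sin(y)) dy + ∫(-y**2*log(y)) dy.
Step 2. Integrate ∫(-5*y*sin(y)) dy by parts with u = y, dv = (-5*sin(y)) dy, so v = 5*cos(y): now 5*y*cos(y) + ∫(-2/y) dy + ∫(-y**2*log(y)) dy + ∫(-5*cos(y)) dy.
Step 3. Evaluate the standard form: now 5*y*cos(y) - 5*sin(y) + ∫(-2/y) dy + ∫(-y**2*log(y)) dy.
Step 4. Integrate ∫(-y**2*log(y)) dy by parts with u = log(y), dv = (-y**2) dy, so v = -y**3/3 [assuming y > 0]: now -y**3*log(y)/3 + 5*y*cos(y) - 5*sin(y) + ∫(-2/y) dy + ∫(y**2/3) dy.
Step 5. Evaluate the standard form: now -y**3*log(y)/3 + y**3/9 + 5*y*cos(y) - 5*sin(y) + ∫(-2/y) dy.
Step 6. Evaluate the standard form [assuming y > 0]: now -y**3*log(y)/3 + y**3/9 + 5*y*cos(y) - 2*log(y) - 5*sin(y).
Answer: -y**3*log(y)/3 + y**3/9 + 5*y*cos(y) - 2*log(y) - 5*sin(y).


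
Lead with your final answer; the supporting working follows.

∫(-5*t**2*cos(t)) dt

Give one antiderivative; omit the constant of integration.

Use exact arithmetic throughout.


The answer is -5*t**2*sin(t) - 10*t*cos(t) + 10*sin(t).
Step 1. Integrate ∫(-5*t**2*cos(t)) dt by parts with u = t**2, dv = (-5*cos(t)) dt, so v = -5*sin(t): now -5*t**2*sin(t) + ∫(10*t*sin(t)) dt.
Step 2. Integrate ∫(10*t*sin(t)) dt by parts with u = t, dv = (10*sin(t)) dt, so v = -10*cos(t): now -5*t**2*sin(t) - 10*t*cos(t) + ∫(10*cos(t)) dt.
Step 3. Evaluate the standard form: now -5*t**2*sin(t) - 10*t*cos(t) + 10*sin(t).
Answer: -5*t**2*sin(t) - 10*t*cos(t) + 10*sin(t).


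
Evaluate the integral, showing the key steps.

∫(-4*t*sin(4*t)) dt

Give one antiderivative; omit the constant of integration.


Step 1. Integrate ∫(-4*t*sin(4*t)) dt by parts with u = t, dv = (-4*sin(4*t)) dt, so v = cos(4*t): now t*cos(4*t) + ∫(-cos(4*t)) dt.
Step 2. Evaluate the standard form: now t*cos(4*t) - sin(4*t)/4.
Answer: t*cos(4*t) - sin(4*t)/4.


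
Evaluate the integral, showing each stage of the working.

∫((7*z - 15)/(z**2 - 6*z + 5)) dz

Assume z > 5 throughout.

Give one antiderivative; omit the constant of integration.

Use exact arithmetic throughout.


Step 1. Decompose ∫((7*z - 15)/(z**2 - 6*z + 5)) dz by partial fractions, (7*z - 15)/(z**2 - 6*z + 5) = 2/(z - 1) + 5/(z - 5): now ∫(5/(z - 5)) dz + ∫(2/(z - 1)) dz.
Step 2. Evaluate the standard form [assuming z > 5]: now 5*log(z - 5) + ∫(2/(z - 1)) dz.
Step 3. Evaluate the standard form [assuming z > 1]: now 5*log(z - 5) + 2*log(z - 1).
Answer: 5*log(z - 5) + 2*log(z - 1).


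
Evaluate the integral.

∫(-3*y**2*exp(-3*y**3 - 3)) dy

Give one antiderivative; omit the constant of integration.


Answer: exp(-3*y**3 - 3)/3.


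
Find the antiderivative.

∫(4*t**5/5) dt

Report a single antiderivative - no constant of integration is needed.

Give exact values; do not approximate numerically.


Answer: 2*t**6/15.


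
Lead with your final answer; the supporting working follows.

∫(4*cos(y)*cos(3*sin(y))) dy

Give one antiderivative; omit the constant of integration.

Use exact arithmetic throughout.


The answer is 4*sin(3*sin(y))/3.
Step 1. Substitute u = sin(y), turning ∫(4*cos(y)*cos(3*sin(y))) dy into ∫(4*cos(3*u)) du: now ∫(4*cos(3*u)) du.
Step 2. Evaluate the standard form: now 4*sin(3*u)/3.
Step 3. Substitute back u = sin(y): now 4*sin(3*sin(y))/3.
Answer: 4*sin(3*sin(y))/3.


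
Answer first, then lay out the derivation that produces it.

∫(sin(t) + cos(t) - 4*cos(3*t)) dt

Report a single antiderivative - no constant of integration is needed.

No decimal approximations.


The answer is sin(t) - 4*sin(3*t)/3 - cos(t).
Step 1. Rewrite: now ∫(sin(t)) dt + ∫(cos(t)) dt + ∫(-4*cos(3*t)) dt.
Step 2. Evaluate the standard form: now -4*sin(3*t)/3 + ∫(sin(t)) dt + ∫(cos(t)) dt.
Step 3. Evaluate the standard form: now sin(t) - 4*sin(3*t)/3 + ∫(sin(t)) dt.
Step 4. Evaluate the standard form: now sin(t) - 4*sin(3*t)/3 - cos(t).
Answer: sin(t) - 4*sin(3*t)/3 - cos(t).


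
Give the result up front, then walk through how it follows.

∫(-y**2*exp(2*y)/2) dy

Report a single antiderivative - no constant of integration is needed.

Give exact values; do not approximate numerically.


The answer is -y**2*exp(2*y)/4 + y*exp(2*y)/4 - exp(2*y)/8.
Step 1. Integrate ∫(-y**2*exp(2*y)/2) dy by parts with u = y**2, dv = (-exp(2*y)/2) dy, so v = -exp(2*y)/4: now -y**2*exp(2*y)/4 + ∫(y*exp(2*y)/2) dy.
Step 2. Integrate ∫(y*exp(2*y)/2) dy by parts with u = y, dv = (exp(2*y)/2) dy, so v = exp(2*y)/4: now -y**2*exp(2*y)/4 + y*exp(2*y)/4 + ∫(-exp(2*y)/4) dy.
Step 3. Evaluate the standard form: now -y**2*exp(2*y)/4 + y*exp(2*y)/4 - exp(2*y)/8.
Answer: -y**2*exp(2*y)/4 + y*exp(2*y)/4 - exp(2*y)/8.


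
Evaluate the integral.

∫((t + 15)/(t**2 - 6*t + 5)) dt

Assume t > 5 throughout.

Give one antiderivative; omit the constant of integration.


Answer: 5*log(t - 5) - 4*log(t - 1).


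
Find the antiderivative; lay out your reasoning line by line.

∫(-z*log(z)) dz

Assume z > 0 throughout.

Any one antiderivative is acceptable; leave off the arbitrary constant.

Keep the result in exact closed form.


Step 1. Integrate ∫(-z*log(z)) dz by parts with u = log(z), dv = (-z) dz, so v = -z**2/2 [assuming z > 0]: now -z**2*log(z)/2 + ∫(z/2) dz.
Step 2. Evaluate the standard form: now -z**2*log(z)/2 + z**2/4.
Answer: -z**2*log(z)/2 + z**2/4.


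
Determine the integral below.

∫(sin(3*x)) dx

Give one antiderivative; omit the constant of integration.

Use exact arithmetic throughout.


Answer: -cos(3*x)/3.


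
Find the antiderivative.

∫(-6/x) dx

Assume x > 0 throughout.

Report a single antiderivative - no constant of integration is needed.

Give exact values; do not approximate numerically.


Answer: -6*log(x).


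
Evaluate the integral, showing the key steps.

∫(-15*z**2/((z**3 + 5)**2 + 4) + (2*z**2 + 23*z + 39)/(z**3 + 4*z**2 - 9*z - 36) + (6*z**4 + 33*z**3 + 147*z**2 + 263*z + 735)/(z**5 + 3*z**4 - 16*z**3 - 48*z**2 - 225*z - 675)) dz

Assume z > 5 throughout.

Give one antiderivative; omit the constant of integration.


Step 1. Rewrite: now ∫(-15*z**2/((z**3 + 5)**2 + 4)) dz + ∫((2*z**2 + 23*z + 39)/(z**3 + 4*z**2 - 9*z - 36)) dz + ∫((6*z**4 + 33*z**3 + 147*z**2 + 263*z + 735)/(z**5 + 3*z**4 - 16*z**3 - 48*z**2 - 225*z - 675)) dz.
Step 2. Substitute u = z**3 + 5, turning ∫(-15*z**2/((z**3 + 5)**2 + 4)) dz into ∫(-5/(u**2 + 4)) du: now ∫((2*z**2 + 23*z + 39)/(z**3 + 4*z**2 - 9*z - 36)) dz + ∫((6*z**4 + 33*z**3 + 147*z**2 + 263*z + 735)/(z**5 + 3*z**4 - 16*z**3 - 48*z**2 - 225*z - 675)) dz + ∫(-5/(u**2 + 4)) du.
Step 3. Evaluate the standard form: now -5*atan(u/2)/2 + ∫((2*z**2 + 23*z + 39)/(z**3 + 4*z**2 - 9*z - 36)) dz + ∫((6*z**4 + 33*z**3 + 147*z**2 + 263*z + 735)/(z**5 + 3*z**4 - 16*z**3 - 48*z**2 - 225*z - 675)) dz.
Step 4. Substitute back u = z**3 + 5: now -5*atan(z**3/2 + 5/2)/2 + ∫((2*z**2 + 23*z + 39)/(z**3 + 4*z**2 - 9*z - 36)) dz + ∫((6*z**4 + 33*z**3 + 147*z**2 + 263*z + 735)/(z**5 + 3*z**4 - 16*z**3 - 48*z**2 - 225*z - 675)) dz.
Step 5. Decompose ∫((2*z**2 + 23*z + 39)/(z**3 + 4*z**2 - 9*z - 36)) dz by partial fractions, (2*z**2 + 23*z + 39)/(z**3 + 4*z**2 - 9*z - 36) = -3/(z + 4) + 2/(z + 3) + 3/(z - 3): now -5*atan(z**3/2 + 5/2)/2 + ∫((6*z**4 + 33*z**3 + 147*z**2 + 263*z + 735)/(z**5 + 3*z**4 - 16*z**3 - 48*z**2 - 225*z - 675)) dz + ∫(3/(z - 3)) dz + ∫(2/(z + 3)) dz + ∫(-3/(z + 4)) dz.
Step 6. Evaluate the standard form [assuming z > -4]: now -3*log(z + 4) - 5*atan(z**3/2 + 5/2)/2 + ∫((6*z**4 + 33*z**3 + 147*z**2 + 263*z + 735)/(z**5 + 3*z**4 - 16*z**3 - 48*z**2 - 225*z - 675)) dz + ∫(3/(z - 3)) dz + ∫(2/(z + 3)) dz.
Step 7. Evaluate the standard form [assuming z > -3]: now 2*log(z + 3) - 3*log(z + 4) - 5*atan(z**3/2 + 5/2)/2 + ∫((6*z**4 + 33*z**3 + 147*z**2 + 263*z + 735)/(z**5 + 3*z**4 - 16*z**3 - 48*z**2 - 225*z - 675)) dz + ∫(3/(z - 3)) dz.
Step 8. Evaluate the standard form [assuming z > 3]: now 3*log(z - 3) + 2*log(z + 3) - 3*log(z + 4) - 5*atan(z**3/2 + 5/2)/2 + ∫((6*z**4 + 33*z**3 + 147*z**2 + 263*z + 735)/(z**5 + 3*z**4 - 16*z**3 - 48*z**2 - 225*z - 675)) dz.
Step 9. Decompose ∫((6*z**4 + 33*z**3 + 147*z**2 + 263*z + 735)/(z**5 + 3*z**4 - 16*z**3 - 48*z**2 - 225*z - 675)) dz by partial fractions, (6*z**4 + 33*z**3 + 147*z**2 + 263*z + 735)/(z**5 + 3*z**4 - 16*z**3 - 48*z**2 - 225*z - 675) = 1/(z**2 + 9) + 4/(z + 5) - 3/(z + 3) + 5/(z - 5): now 3*log(z - 3) + 2*log(z + 3) - 3*log(z + 4) - 5*atan(z**3/2 + 5/2)/2 + ∫(5/(z - 5)) dz + ∫(-3/(z + 3)) dz + ∫(4/(z + 5)) dz + ∫(1/(z**2 + 9)) dz.
Step 10. Evaluate the standard form [assuming z > -3]: now 3*log(z - 3) - log(z + 3) - 3*log(z + 4) - 5*atan(z**3/2 + 5/2)/2 + ∫(5/(z - 5)) dz + ∫(4/(z + 5)) dz + ∫(1/(z**2 + 9)) dz.
Step 11. Evaluate the standard form [assuming z > 5]: now 5*log(z - 5) + 3*log(z - 3) - log(z + 3) - 3*log(z + 4) - 5*atan(z**3/2 + 5/2)/2 + ∫(4/(z + 5)) dz + ∫(1/(z**2 + 9)) dz.
Step 12. Evaluate the standard form [assuming z > -5]: now 5*log(z - 5) + 3*log(z - 3) - log(z + 3) - 3*log(z + 4) + 4*log(z + 5) - 5*atan(z**3/2 + 5/2)/2 + ∫(1/(z**2 + 9)) dz.
Step 13. Evaluate the standard form: now 5*log(z - 5) + 3*log(z - 3) - log(z + 3) - 3*log(z + 4) + 4*log(z + 5) + atan(z/3)/3 - 5*atan(z**3/2 + 5/2)/2.
Answer: 5*log(z - 5) + 3*log(z - 3) - log(z + 3) - 3*log(z + 4) + 4*log(z + 5) + atan(z/3)/3 - 5*atan(z**3/2 + 5/2)/2.


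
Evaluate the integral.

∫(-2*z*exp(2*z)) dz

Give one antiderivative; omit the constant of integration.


Answer: -z*exp(2*z) + exp(2*z)/2.


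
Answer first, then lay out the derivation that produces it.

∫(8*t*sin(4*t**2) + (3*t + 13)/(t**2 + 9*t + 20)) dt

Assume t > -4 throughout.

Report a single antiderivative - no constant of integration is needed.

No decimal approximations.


The answer is log(t + 4) + 2*log(t + 5) - cos(4*t**2).
Step 1. Rewrite: now ∫(8*t*sin(4*t**2)) dt + ∫((3*t + 13)/(t**2 + 9*t + 20)) dt.
Step 2. Substitute u = t**2, turning ∫(8*t*sin(4*t**2)) dt into ∫(4*sin(4*u)) du: now ∫((3*t + 13)/(t**2 + 9*t + 20)) dt + ∫(4*sin(4*u)) du.
Step 3. Evaluate the standard form: now -cos(4*u) + ∫((3*t + 13)/(t**2 + 9*t + 20)) dt.
Step 4. Substitute back u = t**2: now -cos(4*t**2) + ∫((3*t + 13)/(t**2 + 9*t + 20)) dt.
Step 5. Decompose ∫((3*t + 13)/(t**2 + 9*t + 20)) dt by partial fractions, (3*t + 13)/(t**2 + 9*t + 20) = 2/(t + 5) + 1/(t + 4): now -cos(4*t**2) + ∫(1/(t + 4)) dt + ∫(2/(t + 5)) dt.
Step 6. Evaluate the standard form [assuming t > -4]: now log(t + 4) - cos(4*t**2) + ∫(2/(t + 5)) dt.
Step 7. Evaluate the standard form [assuming t > -5]: now log(t + 4) + 2*log(t + 5) - cos(4*t**2).
Answer: log(t + 4) + 2*log(t + 5) - cos(4*t**2).


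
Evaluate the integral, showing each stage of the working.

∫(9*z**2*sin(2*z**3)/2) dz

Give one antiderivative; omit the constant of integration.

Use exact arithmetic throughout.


Step 1. Substitute u = z**3, turning ∫(9*z**2*sin(2*z**3)/2) dz into ∫(3*sin(2*u)/2) du: now ∫(3*sin(2*u)/2) du.
Step 2. Evaluate the standard form: now -3*cos(2*u)/4.
Step 3. Substitute back u = z**3: now -3*cos(2*z**3)/4.
Answer: -3*cos(2*z**3)/4.


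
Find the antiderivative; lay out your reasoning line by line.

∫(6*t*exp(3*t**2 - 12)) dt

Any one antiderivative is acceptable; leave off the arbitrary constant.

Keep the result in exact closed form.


Step 1. Substitute u = t**2 - 4, turning ∫(6*t*exp(3*t**2 - 12)) dt into ∫(3*exp(3*u)) du: now ∫(3*exp(3*u)) du.
Step 2. Evaluate the standard form: now exp(3*u).
Step 3. Substitute back u = t**2 - 4: now exp(3*t**2 - 12).
Answer: exp(3*t**2 - 12).


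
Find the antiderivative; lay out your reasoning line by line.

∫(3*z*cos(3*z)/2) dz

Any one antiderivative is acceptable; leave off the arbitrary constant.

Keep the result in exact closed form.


Step 1. Integrate ∫(3*z*cos(3*z)/2) dz by parts with u = z, dv = (3*cos(3*z)/2) dz, so v = sin(3*z)/2: now z*sin(3*z)/2 + ∫(-sin(3*z)/2) dz.
Step 2. Evaluate the standard form: now z*sin(3*z)/2 + cos(3*z)/6.
Answer: z*sin(3*z)/2 + cos(3*z)/6.


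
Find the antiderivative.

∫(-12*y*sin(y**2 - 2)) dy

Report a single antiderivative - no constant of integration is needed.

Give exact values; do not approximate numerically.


Answer: 6*cos(y**2 - 2).


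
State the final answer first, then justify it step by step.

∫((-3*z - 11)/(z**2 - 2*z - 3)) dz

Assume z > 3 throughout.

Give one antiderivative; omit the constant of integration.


The answer is -5*log(z - 3) + 2*log(z + 1).
Step 1. Decompose ∫((-3*z - 11)/(z**2 - 2*z - 3)) dz by partial fractions, (-3*z - 11)/(z**2 - 2*z - 3) = 2/(z + 1) - 5/(z - 3): now ∫(-5/(z - 3)) dz + ∫(2/(z + 1)) dz.
Step 2. Evaluate the standard form [assuming z > -1]: now 2*log(z + 1) + ∫(-5/(z - 3)) dz.
Step 3. Evaluate the standard form [assuming z > 3]: now -5*log(z - 3) + 2*log(z + 1).
Answer: -5*log(z - 3) + 2*log(z + 1).


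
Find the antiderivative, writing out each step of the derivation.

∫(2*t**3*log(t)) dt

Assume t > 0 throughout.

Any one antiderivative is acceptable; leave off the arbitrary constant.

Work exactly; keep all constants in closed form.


Step 1. Integrate ∫(2*t**3*log(t)) dt by parts with u = log(t), dv = (2*t**3) dt, so v = t**4/2 [assuming t > 0]: now t**4*log(t)/2 + ∫(-t**3/2) dt.
Step 2. Evaluate the standard form: now t**4*log(t)/2 - t**4/8.
Answer: t**4*log(t)/2 - t**4/8.


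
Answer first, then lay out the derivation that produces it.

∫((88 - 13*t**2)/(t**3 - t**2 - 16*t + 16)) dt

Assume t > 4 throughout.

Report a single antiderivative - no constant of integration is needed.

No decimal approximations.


The answer is -5*log(t - 4) - 5*log(t - 1) - 3*log(t + 4).
Step 1. Decompose ∫((88 - 13*t**2)/(t**3 - t**2 - 16*t + 16)) dt by partial fractions, (88 - 13*t**2)/(t**3 - t**2 - 16*t + 16) = -3/(t + 4) - 5/(t - 1) - 5/(t - 4): now ∫(-5/(t - 4)) dt + ∫(-5/(t - 1)) dt + ∫(-3/(t + 4)) dt.
Step 2. Evaluate the standard form [assuming t > 1]: now -5*log(t - 1) + ∫(-5/(t - 4)) dt + ∫(-3/(t + 4)) dt.
Step 3. Evaluate the standard form [assuming t > -4]: now -5*log(t - 1) - 3*log(t + 4) + ∫(-5/(t - 4)) dt.
Step 4. Evaluate the standard form [assuming t > 4]: now -5*log(t - 4) - 5*log(t - 1) - 3*log(t + 4).
Answer: -5*log(t - 4) - 5*log(t - 1) - 3*log(t + 4).


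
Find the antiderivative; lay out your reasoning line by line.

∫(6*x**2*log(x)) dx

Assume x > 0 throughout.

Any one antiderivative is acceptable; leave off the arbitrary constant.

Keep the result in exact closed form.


Step 1. Integrate ∫(6*x**2*log(x)) dx by parts with u = log(x), dv = (6*x**2) dx, so v = 2*x**3 [assuming x > 0]: now 2*x**3*log(x) + ∫(-2*x**2) dx.
Step 2. Evaluate the standard form: now 2*x**3*log(x) - 2*x**3/3.
Answer: 2*x**3*log(x) - 2*x**3/3.


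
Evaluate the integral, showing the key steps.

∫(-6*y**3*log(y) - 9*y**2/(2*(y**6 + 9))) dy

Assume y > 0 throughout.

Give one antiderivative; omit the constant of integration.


Step 1. Rewrite: now ∫(-9*y**2/(2*(y**6 + 9))) dy + ∫(-6*y**3*log(y)) dy.
Step 2. Integrate ∫(-6*y**3*log(y)) dy by parts with u = log(y), dv = (-6*y**3) dy, so v = -3*y**4/2 [assuming y > 0]: now -3*y**4*log(y)/2 + ∫(3*y**3/2) dy + ∫(-9*y**2/(2*(y**6 + 9))) dy.
Step 3. Evaluate the standard form: now -3*y**4*log(y)/2 + 3*y**4/8 + ∫(-9*y**2/(2*(y**6 + 9))) dy.
Step 4. Substitute u = y**3, turning ∫(-9*y**2/(2*(y**6 + 9))) dy into ∫(-3/(2*(u**2 + 9))) du: now -3*y**4*log(y)/2 + 3*y**4/8 + ∫(-3/(2*(u**2 + 9))) du.
Step 5. Evaluate the standard form: now -3*y**4*log(y)/2 + 3*y**4/8 - atan(u/3)/2.
Step 6. Substitute back u = y**3: now -3*y**4*log(y)/2 + 3*y**4/8 - atan(y**3/3)/2.
Answer: -3*y**4*log(y)/2 + 3*y**4/8 - atan(y**3/3)/2.


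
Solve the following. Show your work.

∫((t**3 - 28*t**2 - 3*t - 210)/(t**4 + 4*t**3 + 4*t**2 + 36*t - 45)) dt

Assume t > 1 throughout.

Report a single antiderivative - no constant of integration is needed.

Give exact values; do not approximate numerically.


Step 1. Decompose ∫((t**3 - 28*t**2 - 3*t - 210)/(t**4 + 4*t**3 + 4*t**2 + 36*t - 45)) dt by partial fractions, (t**3 - 28*t**2 - 3*t - 210)/(t**4 + 4*t**3 + 4*t**2 + 36*t - 45) = -3/(t**2 + 9) + 5/(t + 5) - 4/(t - 1): now ∫(-4/(t - 1)) dt + ∫(5/(t + 5)) dt + ∫(-3/(t**2 + 9)) dt.
Step 2. Evaluate the standard form [assuming t > -5]: now 5*log(t + 5) + ∫(-4/(t - 1)) dt + ∫(-3/(t**2 + 9)) dt.
Step 3. Evaluate the standard form [assuming t > 1]: now -4*log(t - 1) + 5*log(t + 5) + ∫(-3/(t**2 + 9)) dt.
Step 4. Evaluate the standard form: now -4*log(t - 1) + 5*log(t + 5) - atan(t/3).
Answer: -4*log(t - 1) + 5*log(t + 5) - atan(t/3).


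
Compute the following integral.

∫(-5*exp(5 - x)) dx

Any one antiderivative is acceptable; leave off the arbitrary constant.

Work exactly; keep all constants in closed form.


Answer: 5*exp(5 - x).


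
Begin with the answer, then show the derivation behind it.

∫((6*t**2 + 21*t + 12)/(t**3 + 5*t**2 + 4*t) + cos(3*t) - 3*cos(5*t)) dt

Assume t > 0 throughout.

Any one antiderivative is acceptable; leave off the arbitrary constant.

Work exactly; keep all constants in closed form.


The answer is 3*log(t) + log(t + 1) + 2*log(t + 4) + sin(3*t)/3 - 3*sin(5*t)/5.
Step 1. Rewrite: now ∫((6*t**2 + 21*t + 12)/(t**3 + 5*t**2 + 4*t)) dt + ∫(cos(3*t)) dt + ∫(-3*cos(5*t)) dt.
Step 2. Evaluate the standard form: now sin(3*t)/3 + ∫((6*t**2 + 21*t + 12)/(t**3 + 5*t**2 + 4*t)) dt + ∫(-3*cos(5*t)) dt.
Step 3. Decompose ∫((6*t**2 + 21*t + 12)/(t**3 + 5*t**2 + 4*t)) dt by partial fractions, (6*t**2 + 21*t + 12)/(t**3 + 5*t**2 + 4*t) = 2/(t + 4) + 1/(t + 1) + 3/t: now sin(3*t)/3 + ∫(3/t) dt + ∫(1/(t + 1)) dt + ∫(2/(t + 4)) dt + ∫(-3*cos(5*t)) dt.
Step 4. Evaluate the standard form [assuming t > 0]: now 3*log(t) + sin(3*t)/3 + ∫(1/(t + 1)) dt + ∫(2/(t + 4)) dt + ∫(-3*cos(5*t)) dt.
Step 5. Evaluate the standard form [assuming t > -4]: now 3*log(t) + 2*log(t + 4) + sin(3*t)/3 + ∫(1/(t + 1)) dt + ∫(-3*cos(5*t)) dt.
Step 6. Evaluate the standard form [assuming t > -1]: now 3*log(t) + log(t + 1) + 2*log(t + 4) + sin(3*t)/3 + ∫(-3*cos(5*t)) dt.
Step 7. Evaluate the standard form: now 3*log(t) + log(t + 1) + 2*log(t + 4) + sin(3*t)/3 - 3*sin(5*t)/5.
Answer: 3*log(t) + log(t + 1) + 2*log(t + 4) + sin(3*t)/3 - 3*sin(5*t)/5.


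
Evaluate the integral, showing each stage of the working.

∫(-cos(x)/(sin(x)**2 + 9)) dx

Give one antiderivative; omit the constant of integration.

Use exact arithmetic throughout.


Step 1. Substitute u = sin(x), turning ∫(-cos(x)/(sin(x)**2 + 9)) dx into ∫(-1/(u**2 + 9)) du: now ∫(-1/(u**2 + 9)) du.
Step 2. Evaluate the standard form: now -atan(u/3)/3.
Step 3. Substitute back u = sin(x): now -atan(sin(x)/3)/3.
Answer: -atan(sin(x)/3)/3.


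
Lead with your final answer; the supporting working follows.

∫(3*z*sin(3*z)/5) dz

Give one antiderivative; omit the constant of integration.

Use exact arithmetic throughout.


The answer is -z*cos(3*z)/5 + sin(3*z)/15.
Step 1. Integrate ∫(3*z*sin(3*z)/5) dz by parts with u = z, dv = (3*sin(3*z)/5) dz, so v = -cos(3*z)/5: now -z*cos(3*z)/5 + ∫(cos(3*z)/5) dz.
Step 2. Evaluate the standard form: now -z*cos(3*z)/5 + sin(3*z)/15.
Answer: -z*cos(3*z)/5 + sin(3*z)/15.


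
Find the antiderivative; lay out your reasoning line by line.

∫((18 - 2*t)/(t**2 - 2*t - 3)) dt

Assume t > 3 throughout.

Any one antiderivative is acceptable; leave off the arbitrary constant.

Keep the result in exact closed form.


Step 1. Decompose ∫((18 - 2*t)/(t**2 - 2*t - 3)) dt by partial fractions, (18 - 2*t)/(t**2 - 2*t - 3) = -5/(t + 1) + 3/(t - 3): now ∫(3/(t - 3)) dt + ∫(-5/(t + 1)) dt.
Step 2. Evaluate the standard form [assuming t > 3]: now 3*log(t - 3) + ∫(-5/(t + 1)) dt.
Step 3. Evaluate the standard form [assuming t > -1]: now 3*log(t - 3) - 5*log(t + 1).
Answer: 3*log(t - 3) - 5*log(t + 1).


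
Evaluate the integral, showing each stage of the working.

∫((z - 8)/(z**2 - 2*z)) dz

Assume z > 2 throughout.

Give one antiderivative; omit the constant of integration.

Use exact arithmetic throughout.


Step 1. Decompose ∫((z - 8)/(z**2 - 2*z)) dz by partial fractions, (z - 8)/(z**2 - 2*z) = -3/(z - 2) + 4/z: now ∫(4/z) dz + ∫(-3/(z - 2)) dz.
Step 2. Evaluate the standard form [assuming z > 0]: now 4*log(z) + ∫(-3/(z - 2)) dz.
Step 3. Evaluate the standard form [assuming z > 2]: now 4*log(z) - 3*log(z - 2).
Answer: 4*log(z) - 3*log(z - 2).


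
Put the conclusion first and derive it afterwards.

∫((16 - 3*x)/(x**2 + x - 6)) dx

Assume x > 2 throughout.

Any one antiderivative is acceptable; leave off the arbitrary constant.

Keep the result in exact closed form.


The answer is 2*log(x - 2) - 5*log(x + 3).
Step 1. Decompose ∫((16 - 3*x)/(x**2 + x - 6)) dx by partial fractions, (16 - 3*x)/(x**2 + x - 6) = -5/(x + 3) + 2/(x - 2): now ∫(2/(x - 2)) dx + ∫(-5/(x + 3)) dx.
Step 2. Evaluate the standard form [assuming x > -3]: now -5*log(x + 3) + ∫(2/(x - 2)) dx.
Step 3. Evaluate the standard form [assuming x > 2]: now 2*log(x - 2) - 5*log(x + 3).
Answer: 2*log(x - 2) - 5*log(x + 3).


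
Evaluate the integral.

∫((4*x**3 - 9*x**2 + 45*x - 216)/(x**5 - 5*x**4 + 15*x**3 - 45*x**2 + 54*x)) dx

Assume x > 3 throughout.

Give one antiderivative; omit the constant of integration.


Answer: -4*log(x) - log(x - 3) + 5*log(x - 2) - atan(x/3).


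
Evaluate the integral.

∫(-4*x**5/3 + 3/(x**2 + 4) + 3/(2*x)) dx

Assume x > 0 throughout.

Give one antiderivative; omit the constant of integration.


Answer: -2*x**6/9 + 3*log(x)/2 + 3*atan(x/2)/2.


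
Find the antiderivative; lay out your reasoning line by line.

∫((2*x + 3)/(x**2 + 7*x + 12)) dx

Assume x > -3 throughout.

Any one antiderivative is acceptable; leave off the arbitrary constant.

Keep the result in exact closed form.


Step 1. Decompose ∫((2*x + 3)/(x**2 + 7*x + 12)) dx by partial fractions, (2*x + 3)/(x**2 + 7*x + 12) = 5/(x + 4) - 3/(x + 3): now ∫(-3/(x + 3)) dx + ∫(5/(x + 4)) dx.
Step 2. Evaluate the standard form [assuming x > -4]: now 5*log(x + 4) + ∫(-3/(x + 3)) dx.
Step 3. Evaluate the standard form [assuming x > -3]: now -3*log(x + 3) + 5*log(x + 4).
Answer: -3*log(x + 3) + 5*log(x + 4).


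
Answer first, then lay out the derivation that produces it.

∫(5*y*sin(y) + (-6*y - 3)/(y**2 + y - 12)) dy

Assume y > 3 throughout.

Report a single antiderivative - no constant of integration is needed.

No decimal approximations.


The answer is -5*y*cos(y) - 3*log(y - 3) - 3*log(y + 4) + 5*sin(y).
Step 1. Rewrite: now ∫(5*y*sin(y)) dy + ∫((-6*y - 3)/(y**2 + y - 12)) dy.
Step 2. Integrate ∫(5*y*sin(y)) dy by parts with u = y, dv = (5*sin(y)) dy, so v = -5*cos(y): now -5*y*cos(y) + ∫((-6*y - 3)/(y**2 + y - 12)) dy + ∫(5*cos(y)) dy.
Step 3. Evaluate the standard form: now -5*y*cos(y) + 5*sin(y) + ∫((-6*y - 3)/(y**2 + y - 12)) dy.
Step 4. Decompose ∫((-6*y - 3)/(y**2 + y - 12)) dy by partial fractions, (-6*y - 3)/(y**2 + y - 12) = -3/(y + 4) - 3/(y - 3): now -5*y*cos(y) + 5*sin(y) + ∫(-3/(y - 3)) dy + ∫(-3/(y + 4)) dy.
Step 5. Evaluate the standard form [assuming y > 3]: now -5*y*cos(y) - 3*log(y - 3) + 5*sin(y) + ∫(-3/(y + 4)) dy.
Step 6. Evaluate the standard form [assuming y > -4]: now -5*y*cos(y) - 3*log(y - 3) - 3*log(y + 4) + 5*sin(y).
Answer: -5*y*cos(y) - 3*log(y - 3) - 3*log(y + 4) + 5*sin(y).


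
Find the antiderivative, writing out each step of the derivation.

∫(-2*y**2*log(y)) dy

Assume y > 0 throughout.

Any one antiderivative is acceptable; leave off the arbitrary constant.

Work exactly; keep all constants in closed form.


Step 1. Integrate ∫(-2*y**2*log(y)) dy by parts with u = log(y), dv = (-2*y**2) dy, so v = -2*y**3/3 [assuming y > 0]: now -2*y**3*log(y)/3 + ∫(2*y**2/3) dy.
Step 2. Evaluate the standard form: now -2*y**3*log(y)/3 + 2*y**3/9.
Answer: -2*y**3*log(y)/3 + 2*y**3/9.


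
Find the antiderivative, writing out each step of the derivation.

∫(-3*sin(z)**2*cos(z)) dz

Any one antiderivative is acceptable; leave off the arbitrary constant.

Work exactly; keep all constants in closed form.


Step 1. Substitute u = sin(z), turning ∫(-3*sin(z)**2*cos(z)) dz into ∫(-3*u**2) du: now ∫(-3*u**2) du.
Step 2. Evaluate the standard form: now -u**3.
Step 3. Substitute back u = sin(z): now -sin(z)**3.
Answer: -sin(z)**3.


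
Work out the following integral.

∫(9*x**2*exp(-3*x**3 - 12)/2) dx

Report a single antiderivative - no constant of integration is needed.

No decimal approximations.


Answer: -exp(-3*x**3 - 12)/2.


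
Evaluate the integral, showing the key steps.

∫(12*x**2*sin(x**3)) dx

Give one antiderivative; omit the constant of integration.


Step 1. Substitute u = x**3, turning ∫(12*x**2*sin(x**3)) dx into ∫(4*sin(u)) du: now ∫(4*sin(u)) du.
Step 2. Evaluate the standard form: now -4*cos(u).
Step 3. Substitute back u = x**3: now -4*cos(x**3).
Answer: -4*cos(x**3).


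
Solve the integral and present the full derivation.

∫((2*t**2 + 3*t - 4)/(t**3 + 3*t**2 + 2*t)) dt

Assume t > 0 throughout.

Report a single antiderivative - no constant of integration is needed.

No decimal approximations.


Step 1. Decompose ∫((2*t**2 + 3*t - 4)/(t**3 + 3*t**2 + 2*t)) dt by partial fractions, (2*t**2 + 3*t - 4)/(t**3 + 3*t**2 + 2*t) = -1/(t + 2) + 5/(t + 1) - 2/t: now ∫(-2/t) dt + ∫(5/(t + 1)) dt + ∫(-1/(t + 2)) dt.
Step 2. Evaluate the standard form [assuming t > -1]: now 5*log(t + 1) + ∫(-2/t) dt + ∫(-1/(t + 2)) dt.
Step 3. Evaluate the standard form [assuming t > -2]: now 5*log(t + 1) - log(t + 2) + ∫(-2/t) dt.
Step 4. Evaluate the standard form [assuming t > 0]: now -2*log(t) + 5*log(t + 1) - log(t + 2).
Answer: -2*log(t) + 5*log(t + 1) - log(t + 2).


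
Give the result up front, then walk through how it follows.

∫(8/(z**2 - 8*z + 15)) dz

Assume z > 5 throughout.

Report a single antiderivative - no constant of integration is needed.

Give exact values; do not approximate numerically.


The answer is 4*log(z - 5) - 4*log(z - 3).
Step 1. Decompose ∫(8/(z**2 - 8*z + 15)) dz by partial fractions, 8/(z**2 - 8*z + 15) = -4/(z - 3) + 4/(z - 5): now ∫(4/(z - 5)) dz + ∫(-4/(z - 3)) dz.
Step 2. Evaluate the standard form [assuming z > 3]: now -4*log(z - 3) + ∫(4/(z - 5)) dz.
Step 3. Evaluate the standard form [assuming z > 5]: now 4*log(z - 5) - 4*log(z - 3).
Answer: 4*log(z - 5) - 4*log(z - 3).


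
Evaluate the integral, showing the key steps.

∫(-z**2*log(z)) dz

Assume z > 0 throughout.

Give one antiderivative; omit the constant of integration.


Step 1. Integrate ∫(-z**2*log(z)) dz by parts with u = log(z), dv = (-z**2) dz, so v = -z**3/3 [assuming z > 0]: now -z**3*log(z)/3 + ∫(z**2/3) dz.
Step 2. Evaluate the standard form: now -z**3*log(z)/3 + z**3/9.
Answer: -z**3*log(z)/3 + z**3/9.


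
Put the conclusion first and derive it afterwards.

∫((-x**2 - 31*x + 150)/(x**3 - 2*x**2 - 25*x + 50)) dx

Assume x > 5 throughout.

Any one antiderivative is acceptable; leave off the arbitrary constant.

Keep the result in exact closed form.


The answer is -log(x - 5) - 4*log(x - 2) + 4*log(x + 5).
Step 1. Decompose ∫((-x**2 - 31*x + 150)/(x**3 - 2*x**2 - 25*x + 50)) dx by partial fractions, (-x**2 - 31*x + 150)/(x**3 - 2*x**2 - 25*x + 50) = 4/(x + 5) - 4/(x - 2) - 1/(x - 5): now ∫(-1/(x - 5)) dx + ∫(-4/(x - 2)) dx + ∫(4/(x + 5)) dx.
Step 2. Evaluate the standard form [assuming x > 5]: now -log(x - 5) + ∫(-4/(x - 2)) dx + ∫(4/(x + 5)) dx.
Step 3. Evaluate the standard form [assuming x > 2]: now -log(x - 5) - 4*log(x - 2) + ∫(4/(x + 5)) dx.
Step 4. Evaluate the standard form [assuming x > -5]: now -log(x - 5) - 4*log(x - 2) + 4*log(x + 5).
Answer: -log(x - 5) - 4*log(x - 2) + 4*log(x + 5).


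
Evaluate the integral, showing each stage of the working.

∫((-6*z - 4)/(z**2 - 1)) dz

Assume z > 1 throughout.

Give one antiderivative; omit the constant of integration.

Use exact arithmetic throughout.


Step 1. Decompose ∫((-6*z - 4)/(z**2 - 1)) dz by partial fractions, (-6*z - 4)/(z**2 - 1) = -1/(z + 1) - 5/(z - 1): now ∫(-5/(z - 1)) dz + ∫(-1/(z + 1)) dz.
Step 2. Evaluate the standard form [assuming z > -1]: now -log(z + 1) + ∫(-5/(z - 1)) dz.
Step 3. Evaluate the standard form [assuming z > 1]: now -5*log(z - 1) - log(z + 1).
Answer: -5*log(z - 1) - log(z + 1).


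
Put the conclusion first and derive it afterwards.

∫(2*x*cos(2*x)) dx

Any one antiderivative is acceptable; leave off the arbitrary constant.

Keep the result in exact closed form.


The answer is x*sin(2*x) + cos(2*x)/2.
Step 1. Integrate ∫(2*x*cos(2*x)) dx by parts with u = x, dv = (2*cos(2*x)) dx, so v = sin(2*x): now x*sin(2*x) + ∫(-sin(2*x)) dx.
Step 2. Evaluate the standard form: now x*sin(2*x) + cos(2*x)/2.
Answer: x*sin(2*x) + cos(2*x)/2.


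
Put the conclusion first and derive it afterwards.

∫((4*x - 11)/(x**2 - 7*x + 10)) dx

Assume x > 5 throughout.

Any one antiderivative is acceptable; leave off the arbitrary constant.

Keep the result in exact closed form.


The answer is 3*log(x - 5) + log(x - 2).
Step 1. Decompose ∫((4*x - 11)/(x**2 - 7*x + 10)) dx by partial fractions, (4*x - 11)/(x**2 - 7*x + 10) = 1/(x - 2) + 3/(x - 5): now ∫(3/(x - 5)) dx + ∫(1/(x - 2)) dx.
Step 2. Evaluate the standard form [assuming x > 2]: now log(x - 2) + ∫(3/(x - 5)) dx.
Step 3. Evaluate the standard form [assuming x > 5]: now 3*log(x - 5) + log(x - 2).
Answer: 3*log(x - 5) + log(x - 2).


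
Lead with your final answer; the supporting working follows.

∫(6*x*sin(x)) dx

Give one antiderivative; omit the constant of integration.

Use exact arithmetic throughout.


The answer is -6*x*cos(x) + 6*sin(x).
Step 1. Integrate ∫(6*x*sin(x)) dx by parts with u = x, dv = (6*sin(x)) dx, so v = -6*cos(x): now -6*x*cos(x) + ∫(6*cos(x)) dx.
Step 2. Evaluate the standard form: now -6*x*cos(x) + 6*sin(x).
Answer: -6*x*cos(x) + 6*sin(x).


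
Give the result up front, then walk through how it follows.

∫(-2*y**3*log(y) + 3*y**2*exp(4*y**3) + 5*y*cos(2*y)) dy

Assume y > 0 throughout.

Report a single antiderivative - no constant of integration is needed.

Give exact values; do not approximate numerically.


The answer is -y**4*log(y)/2 + y**4/8 + 5*y*sin(2*y)/2 + exp(4*y**3)/4 + 5*cos(2*y)/4.
Step 1. Rewrite: now ∫(5*y*cos(2*y)) dy + ∫(3*y**2*exp(4*y**3)) dy + ∫(-2*y**3*log(y)) dy.
Step 2. Integrate ∫(-2*y**3*log(y)) dy by parts with u = log(y), dv = (-2*y**3) dy, so v = -y**4/2 [assuming y > 0]: now -y**4*log(y)/2 + ∫(y**3/2) dy + ∫(5*y*cos(2*y)) dy + ∫(3*y**2*exp(4*y**3)) dy.
Step 3. Evaluate the standard form: now -y**4*log(y)/2 + y**4/8 + ∫(5*y*cos(2*y)) dy + ∫(3*y**2*exp(4*y**3)) dy.
Step 4. Integrate ∫(5*y*cos(2*y)) dy by parts with u = y, dv = (5*cos(2*y)) dy, so v = 5*sin(2*y)/2: now -y**4*log(y)/2 + y**4/8 + 5*y*sin(2*y)/2 + ∫(3*y**2*exp(4*y**3)) dy + ∫(-5*sin(2*y)/2) dy.
Step 5. Evaluate the standard form: now -y**4*log(y)/2 + y**4/8 + 5*y*sin(2*y)/2 + 5*cos(2*y)/4 + ∫(3*y**2*exp(4*y**3)) dy.
Step 6. Substitute u = y**3, turning ∫(3*y**2*exp(4*y**3)) dy into ∫(exp(4*u)) du: now -y**4*log(y)/2 + y**4/8 + 5*y*sin(2*y)/2 + 5*cos(2*y)/4 + ∫(exp(4*u)) du.
Step 7. Evaluate the standard form: now -y**4*log(y)/2 + y**4/8 + 5*y*sin(2*y)/2 + exp(4*u)/4 + 5*cos(2*y)/4.
Step 8. Substitute back u = y**3: now -y**4*log(y)/2 + y**4/8 + 5*y*sin(2*y)/2 + exp(4*y**3)/4 + 5*cos(2*y)/4.
Answer: -y**4*log(y)/2 + y**4/8 + 5*y*sin(2*y)/2 + exp(4*y**3)/4 + 5*cos(2*y)/4.


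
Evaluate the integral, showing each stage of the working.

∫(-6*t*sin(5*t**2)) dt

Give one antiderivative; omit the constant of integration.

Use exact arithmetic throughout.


Step 1. Substitute u = t**2, turning ∫(-6*t*sin(5*t**2)) dt into ∫(-3*sin(5*u)) du: now ∫(-3*sin(5*u)) du.
Step 2. Evaluate the standard form: now 3*cos(5*u)/5.
Step 3. Substitute back u = t**2: now 3*cos(5*t**2)/5.
Answer: 3*cos(5*t**2)/5.


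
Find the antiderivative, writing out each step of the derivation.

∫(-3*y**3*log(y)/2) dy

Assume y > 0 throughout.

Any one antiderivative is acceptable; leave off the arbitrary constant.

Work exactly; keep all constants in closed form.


Step 1. Integrate ∫(-3*y**3*log(y)/2) dy by parts with u = log(y), dv = (-3*y**3/2) dy, so v = -3*y**4/8 [assuming y > 0]: now -3*y**4*log(y)/8 + ∫(3*y**3/8) dy.
Step 2. Evaluate the standard form: now -3*y**4*log(y)/8 + 3*y**4/32.
Answer: -3*y**4*log(y)/8 + 3*y**4/32.


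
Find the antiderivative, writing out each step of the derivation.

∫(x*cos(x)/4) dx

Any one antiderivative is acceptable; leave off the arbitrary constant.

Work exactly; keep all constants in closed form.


Step 1. Integrate ∫(x*cos(x)/4) dx by parts with u = x, dv = (cos(x)/4) dx, so v = sin(x)/4: now x*sin(x)/4 + ∫(-sin(x)/4) dx.
Step 2. Evaluate the standard form: now x*sin(x)/4 + cos(x)/4.
Answer: x*sin(x)/4 + cos(x)/4.
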